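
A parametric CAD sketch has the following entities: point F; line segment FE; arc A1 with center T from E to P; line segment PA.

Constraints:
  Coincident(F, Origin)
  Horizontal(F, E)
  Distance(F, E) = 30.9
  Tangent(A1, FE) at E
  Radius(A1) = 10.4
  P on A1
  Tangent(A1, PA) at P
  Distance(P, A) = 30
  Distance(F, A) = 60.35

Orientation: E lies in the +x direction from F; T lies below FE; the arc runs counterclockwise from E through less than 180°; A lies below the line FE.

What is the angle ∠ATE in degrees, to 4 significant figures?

149.2°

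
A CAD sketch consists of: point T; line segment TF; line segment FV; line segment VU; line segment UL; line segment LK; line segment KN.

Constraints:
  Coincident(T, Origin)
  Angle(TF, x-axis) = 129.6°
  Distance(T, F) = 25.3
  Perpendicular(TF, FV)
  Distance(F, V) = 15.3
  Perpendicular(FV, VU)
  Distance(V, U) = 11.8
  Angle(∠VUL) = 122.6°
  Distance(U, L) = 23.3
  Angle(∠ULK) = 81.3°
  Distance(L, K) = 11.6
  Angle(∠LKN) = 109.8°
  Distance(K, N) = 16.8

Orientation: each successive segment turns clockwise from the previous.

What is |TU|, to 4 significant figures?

20.40

T is at the origin; TF runs at 129.6° with length 25.3, so F = (-16.13, 19.49). TF ⟂ FV, so FV runs at 39.60°; with |FV| = 15.3, V = (-4.338, 29.25). FV ⟂ VU, so VU runs at -50.40°; with |VU| = 11.8, U = (3.184, 20.15). Then |TU| = |U − T| = 20.40.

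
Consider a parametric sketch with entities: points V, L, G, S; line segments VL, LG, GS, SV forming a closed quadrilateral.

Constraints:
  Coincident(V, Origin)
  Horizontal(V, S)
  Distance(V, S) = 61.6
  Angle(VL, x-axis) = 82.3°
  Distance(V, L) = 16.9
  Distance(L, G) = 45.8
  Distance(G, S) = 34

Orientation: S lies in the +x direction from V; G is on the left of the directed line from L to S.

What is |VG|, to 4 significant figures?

55.07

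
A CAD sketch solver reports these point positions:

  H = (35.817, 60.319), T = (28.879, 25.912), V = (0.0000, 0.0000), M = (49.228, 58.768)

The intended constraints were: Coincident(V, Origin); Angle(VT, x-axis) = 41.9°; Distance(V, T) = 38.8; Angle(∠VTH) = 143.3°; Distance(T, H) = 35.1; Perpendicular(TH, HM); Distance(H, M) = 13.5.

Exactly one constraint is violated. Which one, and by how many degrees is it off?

Perpendicular(TH, HM) — off by 4.80°.

V = (0.00, 0.00) ✓; VT at 41.90° ✓; |VT| = 38.80 ✓; ∠VTH = 143.3° ✓; |TH| = 35.10 ✓; ∠(TH, HM) = 85.20° ✗; |HM| = 13.50 ✓.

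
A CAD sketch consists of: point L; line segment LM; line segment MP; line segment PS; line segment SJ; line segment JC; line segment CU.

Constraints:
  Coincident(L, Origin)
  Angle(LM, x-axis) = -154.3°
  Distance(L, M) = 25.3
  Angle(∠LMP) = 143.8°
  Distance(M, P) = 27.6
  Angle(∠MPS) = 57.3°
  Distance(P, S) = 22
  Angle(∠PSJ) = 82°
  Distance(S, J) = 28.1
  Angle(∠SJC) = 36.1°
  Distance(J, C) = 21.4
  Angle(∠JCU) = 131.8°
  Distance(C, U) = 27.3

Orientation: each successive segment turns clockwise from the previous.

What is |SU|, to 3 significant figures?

17.3

L is at the origin; LM runs at -154.3° with length 25.3, so M = (-22.8, -11.0). ∠LMP = 143.8° gives MP at 170° from the x-axis; with |MP| = 27.6, P = (-49.9, -5.94). ∠MPS = 57.3° gives PS at 46.8° from the x-axis; with |PS| = 22.0, S = (-34.9, 10.1). ∠PSJ = 82.0° gives SJ at -51.2° from the x-axis; with |SJ| = 28.1, J = (-17.3, -11.8). ∠SJC = 36.1° gives JC at 165° from the x-axis; with |JC| = 21.4, C = (-37.9, -6.23). ∠JCU = 131.8° gives CU at 117° from the x-axis; with |CU| = 27.3, U = (-50.2, 18.2). Then |SU| = |U − S| = 17.3.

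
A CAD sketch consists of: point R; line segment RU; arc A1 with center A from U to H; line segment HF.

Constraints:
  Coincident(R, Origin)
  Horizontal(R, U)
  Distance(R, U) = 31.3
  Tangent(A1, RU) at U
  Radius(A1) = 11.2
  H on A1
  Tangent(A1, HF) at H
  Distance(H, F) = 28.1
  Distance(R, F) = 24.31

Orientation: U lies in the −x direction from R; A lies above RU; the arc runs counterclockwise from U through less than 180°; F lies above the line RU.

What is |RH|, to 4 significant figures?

23.41

R is at the origin; RU is horizontal with |RU| = 31.3 and U on the −x side, so U = (-31.30, 0.000). Tangency of A1 to RU means the radius AU is perpendicular to RU, so A = U + (0, 11.2) = (-31.30, 11.20). Since AH ⟂ HF (tangency), |AF| = √(11.2² + 28.1²) = 30.25 regardless of where H sits on A1. So F lies on both circle(R, 24.31) and circle(A, 30.25); the above-RU intersection is F = (-3.890, 24.00). H is the foot of the tangent from F: H = (-23.14, 3.527).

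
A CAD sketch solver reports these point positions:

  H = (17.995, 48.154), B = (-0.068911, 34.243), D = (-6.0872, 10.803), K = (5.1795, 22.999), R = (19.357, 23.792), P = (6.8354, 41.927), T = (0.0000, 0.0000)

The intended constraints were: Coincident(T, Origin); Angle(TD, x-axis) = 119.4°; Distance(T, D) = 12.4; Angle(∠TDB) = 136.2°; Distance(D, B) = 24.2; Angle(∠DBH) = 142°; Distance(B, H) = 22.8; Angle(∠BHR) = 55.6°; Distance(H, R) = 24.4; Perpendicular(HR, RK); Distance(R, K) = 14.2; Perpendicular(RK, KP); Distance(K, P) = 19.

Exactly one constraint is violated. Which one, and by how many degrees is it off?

Perpendicular(RK, KP) — off by 8.20°.

T = (0.00, 0.00) ✓; TD at 119.4° ✓; |TD| = 12.40 ✓; ∠TDB = 136.2° ✓; |DB| = 24.20 ✓; ∠DBH = 142.0° ✓; |BH| = 22.80 ✓; ∠BHR = 55.60° ✓; |HR| = 24.40 ✓; ∠(HR, RK) = 90.00° ✓; |RK| = 14.20 ✓; ∠(RK, KP) = 98.20° ✗; |KP| = 19.00 ✓.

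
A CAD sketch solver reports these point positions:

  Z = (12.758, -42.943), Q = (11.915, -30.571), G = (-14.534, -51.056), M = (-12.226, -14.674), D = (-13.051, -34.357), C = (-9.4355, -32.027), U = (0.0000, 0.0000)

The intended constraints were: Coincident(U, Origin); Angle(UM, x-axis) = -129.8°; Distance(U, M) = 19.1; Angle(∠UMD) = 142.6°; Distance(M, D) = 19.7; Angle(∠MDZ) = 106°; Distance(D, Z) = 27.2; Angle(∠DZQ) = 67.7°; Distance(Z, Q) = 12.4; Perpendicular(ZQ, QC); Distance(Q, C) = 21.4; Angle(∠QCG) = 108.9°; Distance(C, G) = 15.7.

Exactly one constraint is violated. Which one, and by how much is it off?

Distance(C, G) = 15.7 — off by 4.00.

U = (0.00, 0.00) ✓; UM at -129.8° ✓; |UM| = 19.10 ✓; ∠UMD = 142.6° ✓; |MD| = 19.70 ✓; ∠MDZ = 106.0° ✓; |DZ| = 27.20 ✓; ∠DZQ = 67.70° ✓; |ZQ| = 12.40 ✓; ∠(ZQ, QC) = 90.00° ✓; |QC| = 21.40 ✓; ∠QCG = 108.9° ✓; |CG| = 19.70 ✗.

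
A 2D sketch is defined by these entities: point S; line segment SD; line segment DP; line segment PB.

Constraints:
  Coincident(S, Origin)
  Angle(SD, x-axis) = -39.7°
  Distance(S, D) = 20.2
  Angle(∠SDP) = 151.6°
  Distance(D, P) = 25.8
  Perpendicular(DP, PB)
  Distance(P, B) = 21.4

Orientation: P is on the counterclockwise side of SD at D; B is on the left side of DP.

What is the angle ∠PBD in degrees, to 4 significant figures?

50.33°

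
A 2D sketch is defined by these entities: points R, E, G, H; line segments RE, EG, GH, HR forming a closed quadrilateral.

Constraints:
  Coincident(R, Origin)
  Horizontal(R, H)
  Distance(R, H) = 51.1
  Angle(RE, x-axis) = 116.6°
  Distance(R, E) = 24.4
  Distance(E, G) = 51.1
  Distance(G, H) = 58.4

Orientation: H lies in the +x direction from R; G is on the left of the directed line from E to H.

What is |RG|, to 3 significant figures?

61.2

R is at the origin; R and H share the same y with |RH| = 51.1 and H in +x, so H = (51.1, 0). RE runs at 116.6° with |RE| = 24.4, so E = (-10.9, 21.8). G is determined by |EG| = 51.1 and |GH| = 58.4 together: it lies at the intersection of circle(E, 51.1) and circle(H, 58.4). With |EH| = 65.8, the foot of the radical line on EH is 26.8 from E and the perpendicular offset is √(51.1² − 26.8²) = 43.5. Taking the left-of-EH solution: G = (28.8, 54.0).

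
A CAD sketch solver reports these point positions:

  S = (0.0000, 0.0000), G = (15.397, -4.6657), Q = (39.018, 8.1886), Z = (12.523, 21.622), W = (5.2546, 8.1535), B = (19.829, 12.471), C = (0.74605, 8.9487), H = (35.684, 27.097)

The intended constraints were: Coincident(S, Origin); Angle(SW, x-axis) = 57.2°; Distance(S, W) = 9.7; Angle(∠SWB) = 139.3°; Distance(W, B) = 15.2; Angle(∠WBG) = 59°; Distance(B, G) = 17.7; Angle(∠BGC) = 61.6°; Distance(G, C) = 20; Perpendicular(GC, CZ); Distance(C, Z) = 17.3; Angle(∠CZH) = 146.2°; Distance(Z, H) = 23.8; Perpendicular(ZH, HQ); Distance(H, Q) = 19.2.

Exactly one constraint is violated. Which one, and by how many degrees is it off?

Perpendicular(ZH, HQ) — off by 3.30°.

S = (0.00, 0.00) ✓; SW at 57.20° ✓; |SW| = 9.700 ✓; ∠SWB = 139.3° ✓; |WB| = 15.20 ✓; ∠WBG = 59.00° ✓; |BG| = 17.70 ✓; ∠BGC = 61.60° ✓; |GC| = 20.00 ✓; ∠(GC, CZ) = 90.00° ✓; |CZ| = 17.30 ✓; ∠CZH = 146.2° ✓; |ZH| = 23.80 ✓; ∠(ZH, HQ) = 93.30° ✗; |HQ| = 19.20 ✓.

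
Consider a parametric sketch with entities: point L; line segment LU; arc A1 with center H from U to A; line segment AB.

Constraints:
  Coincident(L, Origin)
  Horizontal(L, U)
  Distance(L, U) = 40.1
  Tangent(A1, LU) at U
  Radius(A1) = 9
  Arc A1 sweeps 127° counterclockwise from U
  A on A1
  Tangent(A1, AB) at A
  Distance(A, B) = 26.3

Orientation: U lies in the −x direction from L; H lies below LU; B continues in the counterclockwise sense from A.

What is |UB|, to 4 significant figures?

36.46

On A1, U sits at bearing 90° from H; a 127° counterclockwise sweep puts A at bearing 217°, so A = H + 9.0·(cos 217°, sin 217°) = (-47.29, -14.42). A1 meets AB tangentially, so HA is at right angles to AB, so AB runs along (−sin 217°, cos 217°); with |AB| = 26.3, B = (-31.46, -35.42). Then |UB| = |B − U| = 36.46.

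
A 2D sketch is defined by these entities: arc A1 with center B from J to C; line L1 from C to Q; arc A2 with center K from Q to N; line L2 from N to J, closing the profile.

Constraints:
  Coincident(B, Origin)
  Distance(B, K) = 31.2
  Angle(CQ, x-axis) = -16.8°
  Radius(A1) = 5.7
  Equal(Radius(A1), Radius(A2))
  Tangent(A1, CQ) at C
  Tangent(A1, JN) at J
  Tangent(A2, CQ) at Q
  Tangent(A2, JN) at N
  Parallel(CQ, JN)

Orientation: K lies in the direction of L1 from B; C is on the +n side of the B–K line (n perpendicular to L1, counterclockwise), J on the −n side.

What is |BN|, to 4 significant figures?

31.72

Tangency of A1 to both parallel lines with radius 5.7 puts C and J at B ± 5.7·n: C = (1.647, 5.457), J = (-1.647, -5.457). Equal radii place Q and N the same way about K: Q = K + 5.7·n = (31.52, -3.561), N = K − 5.7·n = (28.22, -14.47). Then |BN| = |N − B| = 31.72.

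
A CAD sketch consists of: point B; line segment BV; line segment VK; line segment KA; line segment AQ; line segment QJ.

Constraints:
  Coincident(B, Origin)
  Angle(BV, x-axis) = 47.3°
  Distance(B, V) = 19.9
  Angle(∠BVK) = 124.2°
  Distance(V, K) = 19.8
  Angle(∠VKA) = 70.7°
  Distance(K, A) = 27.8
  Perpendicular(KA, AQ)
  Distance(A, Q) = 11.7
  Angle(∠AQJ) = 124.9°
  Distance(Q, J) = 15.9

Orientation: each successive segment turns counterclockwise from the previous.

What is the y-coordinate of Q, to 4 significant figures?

9.135

B is at the origin; BV runs at 47.3° with length 19.9, so V = (13.50, 14.62). ∠BVK = 124.2° gives VK at 103.1° from the x-axis; with |VK| = 19.8, K = (9.008, 33.91). ∠VKA = 70.7° gives KA at -147.6° from the x-axis; with |KA| = 27.8, A = (-14.46, 19.01). The perpendicularity gives AQ at right angles to KA, so AQ runs at -57.60°; with |AQ| = 11.7, Q = (-8.195, 9.135). So Q.y = 9.135.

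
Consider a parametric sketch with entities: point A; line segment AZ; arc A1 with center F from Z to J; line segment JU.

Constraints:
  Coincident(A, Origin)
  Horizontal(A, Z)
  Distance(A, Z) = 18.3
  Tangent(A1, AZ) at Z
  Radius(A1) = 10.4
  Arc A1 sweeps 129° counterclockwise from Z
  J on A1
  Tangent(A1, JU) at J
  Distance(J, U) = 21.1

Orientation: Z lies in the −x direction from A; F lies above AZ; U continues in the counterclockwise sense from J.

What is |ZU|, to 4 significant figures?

33.75

On A1, Z sits at bearing -90° from F; a 129° counterclockwise sweep puts J at bearing 39°, so J = F + 10.4·(cos 39°, sin 39°) = (-10.22, 16.94). Since A1 is tangent to JU there, FJ ⟂ JU, so JU runs along (−sin 39°, cos 39°); with |JU| = 21.1, U = (-23.50, 33.34). Then |ZU| = |U − Z| = 33.75.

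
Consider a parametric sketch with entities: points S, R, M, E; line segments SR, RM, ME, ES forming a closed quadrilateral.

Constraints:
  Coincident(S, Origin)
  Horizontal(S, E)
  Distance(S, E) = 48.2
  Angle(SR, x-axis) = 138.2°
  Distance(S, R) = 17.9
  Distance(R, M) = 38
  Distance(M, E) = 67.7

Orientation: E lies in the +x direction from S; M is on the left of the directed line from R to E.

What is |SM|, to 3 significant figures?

47.5

S is at the origin; S and E share the same y with |SE| = 48.2 and E in +x, so E = (48.2, 0). SR runs at 138.2° with |SR| = 17.9, so R = (-13.3, 11.9). M is determined by |RM| = 38.0 and |ME| = 67.7 together: it lies at the intersection of circle(R, 38.0) and circle(E, 67.7). With |RE| = 62.7, the foot of the radical line on RE is 6.31 from R and the perpendicular offset is √(38.0² − 6.31²) = 37.5. Taking the left-of-RE solution: M = (-0.0209, 47.5).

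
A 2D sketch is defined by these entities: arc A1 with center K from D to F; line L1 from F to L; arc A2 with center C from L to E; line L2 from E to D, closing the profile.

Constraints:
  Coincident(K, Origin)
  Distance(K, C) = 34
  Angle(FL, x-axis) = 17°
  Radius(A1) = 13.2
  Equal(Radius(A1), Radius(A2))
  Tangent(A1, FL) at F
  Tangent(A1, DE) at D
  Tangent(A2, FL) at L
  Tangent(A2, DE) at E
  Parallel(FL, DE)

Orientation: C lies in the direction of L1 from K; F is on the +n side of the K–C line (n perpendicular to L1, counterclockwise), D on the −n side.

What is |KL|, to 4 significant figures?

36.47

The slot axis is L1's direction at 17.0°, so u = (cos 17.0°, sin 17.0°) = (0.9563, 0.2924) and n = (−sin 17.0°, cos 17.0°) = (-0.2924, 0.9563). K is at the origin and C lies 34.0 along u from K, so C = 34.0·u = (32.51, 9.941). Tangency of A1 to both parallel lines with radius 13.2 puts F and D at K ± 13.2·n: F = (-3.859, 12.62), D = (3.859, -12.62). Equal radii place L and E the same way about C: L = C + 13.2·n = (28.66, 22.56), E = C − 13.2·n = (36.37, -2.683). Then |KL| = |L − K| = 36.47.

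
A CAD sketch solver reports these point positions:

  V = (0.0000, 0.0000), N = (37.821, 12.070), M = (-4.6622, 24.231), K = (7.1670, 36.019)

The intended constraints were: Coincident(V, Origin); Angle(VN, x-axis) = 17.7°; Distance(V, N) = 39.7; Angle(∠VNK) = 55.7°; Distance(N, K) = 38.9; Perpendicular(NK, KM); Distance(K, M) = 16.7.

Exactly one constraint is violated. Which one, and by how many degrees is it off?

Perpendicular(NK, KM) — off by 7.10°.

V = (0.00, 0.00) ✓; VN at 17.70° ✓; |VN| = 39.70 ✓; ∠VNK = 55.70° ✓; |NK| = 38.90 ✓; ∠(NK, KM) = 82.90° ✗; |KM| = 16.70 ✓.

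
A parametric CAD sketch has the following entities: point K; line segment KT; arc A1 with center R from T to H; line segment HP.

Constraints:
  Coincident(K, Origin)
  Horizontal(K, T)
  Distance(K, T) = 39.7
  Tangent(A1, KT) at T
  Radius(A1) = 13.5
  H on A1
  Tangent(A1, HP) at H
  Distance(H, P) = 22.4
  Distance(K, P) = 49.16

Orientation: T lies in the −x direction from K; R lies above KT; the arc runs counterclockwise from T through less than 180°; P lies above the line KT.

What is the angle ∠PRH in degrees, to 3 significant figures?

58.9°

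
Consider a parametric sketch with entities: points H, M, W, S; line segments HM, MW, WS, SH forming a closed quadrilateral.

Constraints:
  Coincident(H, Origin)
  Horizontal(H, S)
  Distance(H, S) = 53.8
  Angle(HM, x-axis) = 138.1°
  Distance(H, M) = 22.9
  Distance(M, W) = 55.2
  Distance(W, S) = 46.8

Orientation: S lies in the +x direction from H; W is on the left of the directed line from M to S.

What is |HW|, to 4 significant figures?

52.00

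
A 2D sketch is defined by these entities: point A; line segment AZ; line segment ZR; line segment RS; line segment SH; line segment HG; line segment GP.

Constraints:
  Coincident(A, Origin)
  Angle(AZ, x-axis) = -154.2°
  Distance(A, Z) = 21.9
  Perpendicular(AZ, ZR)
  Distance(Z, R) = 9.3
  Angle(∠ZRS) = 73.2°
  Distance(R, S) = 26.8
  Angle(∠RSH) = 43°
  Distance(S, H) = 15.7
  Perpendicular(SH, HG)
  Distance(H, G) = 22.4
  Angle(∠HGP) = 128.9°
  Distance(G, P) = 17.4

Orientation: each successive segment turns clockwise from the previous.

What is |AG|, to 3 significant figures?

25.0

∠RSH = 43.0° gives SH at -128° from the x-axis; with |SH| = 15.7, H = (-6.96, -9.34). SH ⟂ HG, so HG runs at 142°; with |HG| = 22.4, G = (-24.6, 4.45). Then |AG| = |G − A| = 25.0.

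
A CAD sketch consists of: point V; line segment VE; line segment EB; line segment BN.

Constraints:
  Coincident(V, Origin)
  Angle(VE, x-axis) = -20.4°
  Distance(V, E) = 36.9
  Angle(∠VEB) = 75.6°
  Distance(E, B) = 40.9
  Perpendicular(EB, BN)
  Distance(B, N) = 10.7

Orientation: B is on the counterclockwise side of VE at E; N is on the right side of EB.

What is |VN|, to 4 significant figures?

56.24

V is at the origin; VE runs at -20.4° with length 36.9, so E = 36.9·(cos -20.4°, sin -20.4°) = (34.59, -12.86). ∠VEB = 75.6°, so EB runs at -20.4° + (180° − 75.6°) = 84.00° from the x-axis; with |EB| = 40.9, B = E + 40.9·(cos 84.00°, sin 84.00°) = (38.86, 27.81). EB is perpendicular to BN; with |BN| = 10.7 on the right of EB, N = B + 10.7·(0.9945, -0.1045) = (49.50, 26.70). Then |VN| = |N − V| = 56.24.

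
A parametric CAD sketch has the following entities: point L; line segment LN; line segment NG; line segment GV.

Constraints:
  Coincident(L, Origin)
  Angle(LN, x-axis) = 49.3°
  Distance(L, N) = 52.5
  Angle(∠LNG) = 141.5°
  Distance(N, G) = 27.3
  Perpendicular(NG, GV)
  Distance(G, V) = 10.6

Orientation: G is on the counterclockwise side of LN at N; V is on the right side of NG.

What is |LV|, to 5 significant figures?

80.933

∠LNG = 141.5°, so NG runs at 49.3° + (180° − 141.5°) = 87.800° from the x-axis; with |NG| = 27.3, G = N + 27.3·(cos 87.800°, sin 87.800°) = (35.283, 67.082). NG is perpendicular to GV; with |GV| = 10.6 on the right of NG, V = G + 10.6·(0.99926, -0.038388) = (45.875, 66.675). Then |LV| = |V − L| = 80.933.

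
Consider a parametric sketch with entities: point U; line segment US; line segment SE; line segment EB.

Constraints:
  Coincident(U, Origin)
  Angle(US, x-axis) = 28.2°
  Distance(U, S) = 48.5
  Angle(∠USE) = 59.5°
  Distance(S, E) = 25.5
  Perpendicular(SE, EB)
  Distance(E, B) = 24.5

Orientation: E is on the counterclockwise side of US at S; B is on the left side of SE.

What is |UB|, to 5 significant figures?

17.312

∠USE = 59.5°, so SE runs at 28.2° + (180° − 59.5°) = 148.70° from the x-axis; with |SE| = 25.5, E = S + 25.5·(cos 148.70°, sin 148.70°) = (20.955, 36.166). The perpendicularity gives EB at right angles to SE; with |EB| = 24.5 on the left of SE, B = E + 24.5·(-0.51952, -0.85446) = (8.2263, 15.232). Then |UB| = |B − U| = 17.312.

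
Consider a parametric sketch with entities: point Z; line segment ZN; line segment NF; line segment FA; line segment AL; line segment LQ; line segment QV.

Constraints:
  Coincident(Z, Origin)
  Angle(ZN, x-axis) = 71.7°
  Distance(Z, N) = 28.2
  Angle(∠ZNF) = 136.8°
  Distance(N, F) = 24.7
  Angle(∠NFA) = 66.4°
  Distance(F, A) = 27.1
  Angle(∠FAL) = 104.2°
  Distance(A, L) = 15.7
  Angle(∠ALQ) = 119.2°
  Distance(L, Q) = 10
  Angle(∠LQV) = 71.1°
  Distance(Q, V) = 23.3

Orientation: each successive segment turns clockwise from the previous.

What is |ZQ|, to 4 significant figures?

16.81

Z is at the origin; ZN runs at 71.7° with length 28.2, so N = (8.855, 26.77). ∠ZNF = 136.8° gives NF at 28.50° from the x-axis; with |NF| = 24.7, F = (30.56, 38.56). ∠NFA = 66.4° gives FA at -85.10° from the x-axis; with |FA| = 27.1, A = (32.88, 11.56). ∠FAL = 104.2° gives AL at -160.9° from the x-axis; with |AL| = 15.7, L = (18.04, 6.421). ∠ALQ = 119.2° gives LQ at 138.3° from the x-axis; with |LQ| = 10.0, Q = (10.57, 13.07). Then |ZQ| = |Q − Z| = 16.81.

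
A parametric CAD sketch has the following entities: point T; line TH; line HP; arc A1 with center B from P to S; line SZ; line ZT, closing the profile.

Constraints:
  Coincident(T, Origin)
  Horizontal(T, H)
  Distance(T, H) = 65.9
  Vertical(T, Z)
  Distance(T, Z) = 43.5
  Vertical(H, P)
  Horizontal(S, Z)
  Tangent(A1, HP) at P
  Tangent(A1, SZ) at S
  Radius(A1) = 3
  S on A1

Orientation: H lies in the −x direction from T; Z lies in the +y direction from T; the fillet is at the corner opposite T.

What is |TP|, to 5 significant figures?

77.350

T is at the origin; T and H share the same y with |TH| = 65.9 and H on the −x side, so H = (-65.900, 0.0000). TZ is vertical with |TZ| = 43.5 and Z on the +y side, so Z = (0.0000, 43.500). The virtual corner opposite T is at (-65.900, 43.500). The tangent condition forces BP to be normal to HP and the tangent condition forces BS to be normal to SZ, with radius 3.0, so the center B sits 3.0 in from both sides at B = (-62.900, 40.500). That places the tangent points at P = (-65.900, 40.500) on HP and S = (-62.900, 43.500) on SZ. Then |TP| = |P − T| = 77.350.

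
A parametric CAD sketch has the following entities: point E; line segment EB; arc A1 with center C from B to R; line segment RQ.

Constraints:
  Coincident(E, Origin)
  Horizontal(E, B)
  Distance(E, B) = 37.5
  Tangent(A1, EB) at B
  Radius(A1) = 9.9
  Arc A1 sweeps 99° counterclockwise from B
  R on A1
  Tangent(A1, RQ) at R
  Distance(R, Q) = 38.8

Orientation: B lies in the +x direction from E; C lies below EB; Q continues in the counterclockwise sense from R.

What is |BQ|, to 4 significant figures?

49.91

E is at the origin; E and B share the same y with |EB| = 37.5 and B on the +x side, so B = (37.50, 0.000). A1 meets EB tangentially, so CB is at right angles to EB, so C = B + (0, -9.9) = (37.50, -9.900). On A1, B sits at bearing 90° from C; a 99° counterclockwise sweep puts R at bearing 189°, so R = C + 9.9·(cos 189°, sin 189°) = (27.72, -11.45). A1 meets RQ tangentially, so CR is at right angles to RQ, so RQ runs along (−sin 189°, cos 189°); with |RQ| = 38.8, Q = (33.79, -49.77). Then |BQ| = |Q − B| = 49.91.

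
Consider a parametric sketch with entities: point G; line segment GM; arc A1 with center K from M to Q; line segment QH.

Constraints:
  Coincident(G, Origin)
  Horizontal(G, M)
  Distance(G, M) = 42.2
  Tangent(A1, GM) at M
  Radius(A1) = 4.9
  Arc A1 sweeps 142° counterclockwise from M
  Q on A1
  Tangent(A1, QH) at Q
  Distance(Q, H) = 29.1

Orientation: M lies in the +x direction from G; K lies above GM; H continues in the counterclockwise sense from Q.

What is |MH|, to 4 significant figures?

33.29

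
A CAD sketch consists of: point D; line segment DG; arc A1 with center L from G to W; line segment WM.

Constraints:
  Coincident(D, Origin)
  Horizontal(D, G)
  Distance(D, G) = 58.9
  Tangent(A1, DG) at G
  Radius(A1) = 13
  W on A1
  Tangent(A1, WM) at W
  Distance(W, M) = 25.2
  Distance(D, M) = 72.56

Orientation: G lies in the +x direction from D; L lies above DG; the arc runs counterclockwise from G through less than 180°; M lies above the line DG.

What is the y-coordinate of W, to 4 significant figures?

18.66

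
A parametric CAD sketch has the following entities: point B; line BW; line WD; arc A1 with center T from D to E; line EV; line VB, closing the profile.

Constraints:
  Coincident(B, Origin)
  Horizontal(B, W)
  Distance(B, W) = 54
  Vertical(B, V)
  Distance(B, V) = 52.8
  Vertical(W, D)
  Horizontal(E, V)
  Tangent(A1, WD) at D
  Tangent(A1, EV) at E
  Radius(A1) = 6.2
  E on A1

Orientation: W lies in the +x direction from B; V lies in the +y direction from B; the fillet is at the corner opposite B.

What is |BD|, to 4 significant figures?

71.33

The virtual corner opposite B is at (54.00, 52.80). The tangent condition forces TD to be normal to WD and A1 meets EV tangentially, so TE is at right angles to EV, with radius 6.2, so the center T sits 6.2 in from both sides at T = (47.80, 46.60). That places the tangent points at D = (54.00, 46.60) on WD and E = (47.80, 52.80) on EV. Then |BD| = |D − B| = 71.33.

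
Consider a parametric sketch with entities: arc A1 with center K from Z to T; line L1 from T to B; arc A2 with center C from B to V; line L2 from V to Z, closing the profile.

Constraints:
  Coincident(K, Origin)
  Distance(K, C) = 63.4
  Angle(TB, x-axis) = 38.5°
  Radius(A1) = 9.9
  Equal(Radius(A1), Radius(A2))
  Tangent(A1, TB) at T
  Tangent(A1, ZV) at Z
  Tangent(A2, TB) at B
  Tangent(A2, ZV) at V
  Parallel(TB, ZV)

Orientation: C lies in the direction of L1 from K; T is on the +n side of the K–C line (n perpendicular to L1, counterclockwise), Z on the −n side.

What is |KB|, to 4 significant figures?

64.17

The slot axis is L1's direction at 38.5°, so u = (cos 38.5°, sin 38.5°) = (0.7826, 0.6225) and n = (−sin 38.5°, cos 38.5°) = (-0.6225, 0.7826). K is at the origin and C lies 63.4 along u from K, so C = 63.4·u = (49.62, 39.47). Tangency of A1 to both parallel lines with radius 9.9 puts T and Z at K ± 9.9·n: T = (-6.163, 7.748), Z = (6.163, -7.748). Equal radii place B and V the same way about C: B = C + 9.9·n = (43.45, 47.22), V = C − 9.9·n = (55.78, 31.72). Then |KB| = |B − K| = 64.17.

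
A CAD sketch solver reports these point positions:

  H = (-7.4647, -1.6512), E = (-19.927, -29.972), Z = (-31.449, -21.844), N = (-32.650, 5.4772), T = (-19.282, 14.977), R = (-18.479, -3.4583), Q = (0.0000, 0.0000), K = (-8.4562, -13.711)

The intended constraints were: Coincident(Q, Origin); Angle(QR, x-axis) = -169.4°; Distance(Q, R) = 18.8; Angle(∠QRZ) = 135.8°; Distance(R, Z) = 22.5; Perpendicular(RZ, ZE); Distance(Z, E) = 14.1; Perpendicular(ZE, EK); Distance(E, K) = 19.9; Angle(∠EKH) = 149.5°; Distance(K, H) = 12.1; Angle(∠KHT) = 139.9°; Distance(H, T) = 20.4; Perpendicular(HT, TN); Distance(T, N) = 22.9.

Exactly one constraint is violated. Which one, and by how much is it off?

Distance(T, N) = 22.9 — off by 6.50.

Q = (0.00, 0.00) ✓; QR at -169.4° ✓; |QR| = 18.80 ✓; ∠QRZ = 135.8° ✓; |RZ| = 22.50 ✓; ∠(RZ, ZE) = 90.00° ✓; |ZE| = 14.10 ✓; ∠(ZE, EK) = 90.00° ✓; |EK| = 19.90 ✓; ∠EKH = 149.5° ✓; |KH| = 12.10 ✓; ∠KHT = 139.9° ✓; |HT| = 20.40 ✓; ∠(HT, TN) = 90.00° ✓; |TN| = 16.40 ✗.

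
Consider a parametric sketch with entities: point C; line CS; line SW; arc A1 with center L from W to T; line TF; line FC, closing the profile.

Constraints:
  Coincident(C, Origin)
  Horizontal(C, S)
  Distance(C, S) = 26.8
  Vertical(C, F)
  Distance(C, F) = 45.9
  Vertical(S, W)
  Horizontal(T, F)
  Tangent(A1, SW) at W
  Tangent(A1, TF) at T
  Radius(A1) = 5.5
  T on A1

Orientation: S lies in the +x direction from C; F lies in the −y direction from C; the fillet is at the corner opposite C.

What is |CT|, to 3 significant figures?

50.6

C is at the origin; CS is horizontal with |CS| = 26.8 and S on the +x side, so S = (26.8, 0.00). CF is vertical with |CF| = 45.9 and F on the −y side, so F = (0.00, -45.9). The virtual corner opposite C is at (26.8, -45.9). A1 meets SW tangentially, so LW is at right angles to SW and the tangent condition forces LT to be normal to TF, with radius 5.5, so the center L sits 5.5 in from both sides at L = (21.3, -40.4). That places the tangent points at W = (26.8, -40.4) on SW and T = (21.3, -45.9) on TF. Then |CT| = |T − C| = 50.6.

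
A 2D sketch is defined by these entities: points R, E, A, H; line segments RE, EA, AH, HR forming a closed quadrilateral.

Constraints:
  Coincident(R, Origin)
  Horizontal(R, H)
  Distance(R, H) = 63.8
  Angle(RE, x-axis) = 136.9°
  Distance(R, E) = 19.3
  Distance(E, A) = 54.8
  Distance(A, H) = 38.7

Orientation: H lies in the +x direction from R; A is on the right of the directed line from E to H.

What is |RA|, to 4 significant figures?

35.72

R is at the origin; R and H share the same y with |RH| = 63.8 and H in +x, so H = (63.8, 0). RE runs at 136.9° with |RE| = 19.3, so E = (-14.09, 13.19). A is determined by |EA| = 54.8 and |AH| = 38.7 together: it lies at the intersection of circle(E, 54.8) and circle(H, 38.7). With |EH| = 79.00, the foot of the radical line on EH is 49.03 from E and the perpendicular offset is √(54.8² − 49.03²) = 24.48. Taking the right-of-EH solution: A = (30.16, -19.13).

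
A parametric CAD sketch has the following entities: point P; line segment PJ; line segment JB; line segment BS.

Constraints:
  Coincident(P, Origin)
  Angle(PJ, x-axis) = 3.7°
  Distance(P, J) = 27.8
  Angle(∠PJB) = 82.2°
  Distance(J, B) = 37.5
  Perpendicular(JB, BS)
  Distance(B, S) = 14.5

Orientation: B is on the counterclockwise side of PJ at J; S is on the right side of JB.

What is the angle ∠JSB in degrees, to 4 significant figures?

68.86°

∠PJB = 82.2°, so JB runs at 3.7° + (180° − 82.2°) = 101.5° from the x-axis; with |JB| = 37.5, B = J + 37.5·(cos 101.5°, sin 101.5°) = (20.27, 38.54). JB is perpendicular to BS; with |BS| = 14.5 on the right of JB, S = B + 14.5·(0.9799, 0.1994) = (34.47, 41.43). Then cos ∠JSB = SJ·SB / (|SJ||SB|), giving 68.86°.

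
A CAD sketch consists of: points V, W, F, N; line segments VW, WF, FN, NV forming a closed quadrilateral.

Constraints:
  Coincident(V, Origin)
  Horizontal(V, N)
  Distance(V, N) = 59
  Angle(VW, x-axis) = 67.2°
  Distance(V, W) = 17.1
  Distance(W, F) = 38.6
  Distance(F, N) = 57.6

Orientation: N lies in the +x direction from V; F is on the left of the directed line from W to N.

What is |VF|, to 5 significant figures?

55.522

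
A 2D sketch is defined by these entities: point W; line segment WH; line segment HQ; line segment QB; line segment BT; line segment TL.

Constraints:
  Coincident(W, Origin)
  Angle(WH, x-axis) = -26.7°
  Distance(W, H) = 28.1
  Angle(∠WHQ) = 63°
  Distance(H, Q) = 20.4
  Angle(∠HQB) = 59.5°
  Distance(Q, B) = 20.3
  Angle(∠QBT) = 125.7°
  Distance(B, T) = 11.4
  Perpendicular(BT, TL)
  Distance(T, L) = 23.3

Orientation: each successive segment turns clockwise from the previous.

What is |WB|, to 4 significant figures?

8.001

W is at the origin; WH runs at -26.7° with length 28.1, so H = (25.10, -12.63). ∠WHQ = 63.0° gives HQ at -143.7° from the x-axis; with |HQ| = 20.4, Q = (8.663, -24.70). ∠HQB = 59.5° gives QB at 95.80° from the x-axis; with |QB| = 20.3, B = (6.611, -4.507). Then |WB| = |B − W| = 8.001.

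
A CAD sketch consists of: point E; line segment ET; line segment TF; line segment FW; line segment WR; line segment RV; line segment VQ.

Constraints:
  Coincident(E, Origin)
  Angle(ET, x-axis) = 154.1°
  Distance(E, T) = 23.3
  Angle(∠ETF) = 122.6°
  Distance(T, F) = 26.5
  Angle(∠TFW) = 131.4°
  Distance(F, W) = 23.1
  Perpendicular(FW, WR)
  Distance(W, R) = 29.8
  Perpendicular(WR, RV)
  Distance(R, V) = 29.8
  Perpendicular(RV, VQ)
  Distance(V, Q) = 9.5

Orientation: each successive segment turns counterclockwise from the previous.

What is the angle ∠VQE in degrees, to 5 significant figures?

11.328°

WR is perpendicular to RV, so RV runs at 80.100°; with |RV| = 29.8, V = (-13.046, -2.1920). The perpendicularity gives VQ at right angles to RV, so VQ runs at 170.10°; with |VQ| = 9.5, Q = (-22.405, -0.55866). Then cos ∠VQE = QV·QE / (|QV||QE|), giving 11.328°.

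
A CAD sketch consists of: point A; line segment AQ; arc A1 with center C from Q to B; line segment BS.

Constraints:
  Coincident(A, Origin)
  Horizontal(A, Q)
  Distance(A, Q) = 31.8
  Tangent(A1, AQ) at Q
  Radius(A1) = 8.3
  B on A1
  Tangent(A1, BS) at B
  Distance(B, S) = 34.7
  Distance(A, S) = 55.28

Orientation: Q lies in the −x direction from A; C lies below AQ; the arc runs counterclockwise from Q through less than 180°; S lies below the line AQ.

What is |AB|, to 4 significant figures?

41.15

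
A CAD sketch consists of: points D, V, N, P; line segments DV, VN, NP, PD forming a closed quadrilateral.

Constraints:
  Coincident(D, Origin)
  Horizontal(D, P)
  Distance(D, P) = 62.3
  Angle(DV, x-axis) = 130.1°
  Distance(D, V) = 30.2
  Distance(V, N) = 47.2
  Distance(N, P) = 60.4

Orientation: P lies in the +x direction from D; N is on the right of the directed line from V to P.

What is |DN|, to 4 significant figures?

18.13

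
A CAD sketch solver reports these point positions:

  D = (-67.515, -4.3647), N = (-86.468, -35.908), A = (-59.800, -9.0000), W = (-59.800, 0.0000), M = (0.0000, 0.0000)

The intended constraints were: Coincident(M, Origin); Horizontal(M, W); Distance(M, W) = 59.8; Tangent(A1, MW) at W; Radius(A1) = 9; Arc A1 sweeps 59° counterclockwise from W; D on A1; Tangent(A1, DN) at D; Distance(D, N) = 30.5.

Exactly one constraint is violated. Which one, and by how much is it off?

Distance(D, N) = 30.5 — off by 6.30.

M = (0.00, 0.00) ✓; M.y = 0.00, W.y = 0.00 ✓; |MW| = 59.80 ✓; ∠(AW, WM) = 90.00° ✓; |AW| = 9.000 ✓; bearing(A→D) − bearing(A→W) = 59.00° ✓; |AD| = 9.000 ✓; ∠(AD, DN) = 90.00° ✓; |DN| = 36.80 ✗.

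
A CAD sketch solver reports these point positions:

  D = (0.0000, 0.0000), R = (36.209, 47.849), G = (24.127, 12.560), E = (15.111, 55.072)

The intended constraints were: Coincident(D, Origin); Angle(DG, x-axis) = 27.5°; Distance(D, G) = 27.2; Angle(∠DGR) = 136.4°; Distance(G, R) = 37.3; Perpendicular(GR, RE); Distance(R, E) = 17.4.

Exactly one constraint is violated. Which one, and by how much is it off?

Distance(R, E) = 17.4 — off by 4.90.

D = (0.00, 0.00) ✓; DG at 27.50° ✓; |DG| = 27.20 ✓; ∠DGR = 136.4° ✓; |GR| = 37.30 ✓; ∠(GR, RE) = 90.00° ✓; |RE| = 22.30 ✗.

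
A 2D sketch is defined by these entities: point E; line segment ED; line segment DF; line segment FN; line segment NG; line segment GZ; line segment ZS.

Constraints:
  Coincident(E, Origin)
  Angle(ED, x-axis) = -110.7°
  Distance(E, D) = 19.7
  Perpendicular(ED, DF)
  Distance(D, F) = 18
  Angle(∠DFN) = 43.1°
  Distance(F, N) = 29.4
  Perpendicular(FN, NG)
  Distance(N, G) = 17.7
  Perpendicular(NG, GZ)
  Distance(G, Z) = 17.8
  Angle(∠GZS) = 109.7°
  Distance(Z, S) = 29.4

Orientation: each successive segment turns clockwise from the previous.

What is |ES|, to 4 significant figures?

26.13

NG is perpendicular to GZ, so GZ runs at -157.6°; with |GZ| = 17.8, Z = (-6.332, -24.01). ∠GZS = 109.7° gives ZS at 132.1° from the x-axis; with |ZS| = 29.4, S = (-26.04, -2.196). Then |ES| = |S − E| = 26.13.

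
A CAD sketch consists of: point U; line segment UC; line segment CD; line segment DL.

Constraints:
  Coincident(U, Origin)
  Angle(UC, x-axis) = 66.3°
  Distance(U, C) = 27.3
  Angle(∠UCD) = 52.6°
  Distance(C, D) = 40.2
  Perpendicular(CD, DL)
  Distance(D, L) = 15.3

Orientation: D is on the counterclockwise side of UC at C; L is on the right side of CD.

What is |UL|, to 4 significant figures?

43.89

∠UCD = 52.6°, so CD runs at 66.3° + (180° − 52.6°) = 193.7° from the x-axis; with |CD| = 40.2, D = C + 40.2·(cos 193.7°, sin 193.7°) = (-28.08, 15.48). CD is perpendicular to DL; with |DL| = 15.3 on the right of CD, L = D + 15.3·(-0.2368, 0.9715) = (-31.71, 30.34). Then |UL| = |L − U| = 43.89.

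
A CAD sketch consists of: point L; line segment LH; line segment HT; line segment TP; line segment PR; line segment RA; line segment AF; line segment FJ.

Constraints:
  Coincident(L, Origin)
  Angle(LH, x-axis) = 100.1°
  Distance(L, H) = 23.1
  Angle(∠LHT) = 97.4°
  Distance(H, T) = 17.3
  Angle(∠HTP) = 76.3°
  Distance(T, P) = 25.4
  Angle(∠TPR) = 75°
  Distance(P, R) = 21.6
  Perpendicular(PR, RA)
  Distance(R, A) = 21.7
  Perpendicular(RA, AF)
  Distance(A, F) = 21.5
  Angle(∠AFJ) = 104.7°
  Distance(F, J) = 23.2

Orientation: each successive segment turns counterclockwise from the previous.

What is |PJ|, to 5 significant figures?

5.8344

L is at the origin; LH runs at 100.1° with length 23.1, so H = (-4.0510, 22.742). ∠LHT = 97.4° gives HT at -177.30° from the x-axis; with |HT| = 17.3, T = (-21.332, 21.927). ∠HTP = 76.3° gives TP at -73.600° from the x-axis; with |TP| = 25.4, P = (-14.160, -2.4395). ∠TPR = 75.0° gives PR at 31.400° from the x-axis; with |PR| = 21.6, R = (4.2764, 8.8143). PR is perpendicular to RA, so RA runs at 121.40°; with |RA| = 21.7, A = (-7.0295, 27.336). RA is perpendicular to AF, so AF runs at -148.60°; with |AF| = 21.5, F = (-25.381, 16.135). ∠AFJ = 104.7° gives FJ at -73.300° from the x-axis; with |FJ| = 23.2, J = (-18.714, -6.0868). Then |PJ| = |J − P| = 5.8344.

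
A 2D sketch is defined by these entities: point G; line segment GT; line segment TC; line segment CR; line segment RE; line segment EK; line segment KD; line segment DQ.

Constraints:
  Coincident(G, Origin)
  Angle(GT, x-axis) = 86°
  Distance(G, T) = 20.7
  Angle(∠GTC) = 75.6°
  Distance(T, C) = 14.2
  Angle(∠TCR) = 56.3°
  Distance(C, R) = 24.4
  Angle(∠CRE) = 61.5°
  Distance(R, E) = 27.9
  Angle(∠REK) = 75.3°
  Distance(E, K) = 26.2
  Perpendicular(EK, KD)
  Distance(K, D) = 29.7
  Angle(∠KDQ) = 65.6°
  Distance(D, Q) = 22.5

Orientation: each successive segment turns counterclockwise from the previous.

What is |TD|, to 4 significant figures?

27.24

G is at the origin; GT runs at 86.0° with length 20.7, so T = (1.444, 20.65). ∠GTC = 75.6° gives TC at -169.6° from the x-axis; with |TC| = 14.2, C = (-12.52, 18.09). ∠TCR = 56.3° gives CR at -45.90° from the x-axis; with |CR| = 24.4, R = (4.458, 0.5639). ∠CRE = 61.5° gives RE at 72.60° from the x-axis; with |RE| = 27.9, E = (12.80, 27.19). ∠REK = 75.3° gives EK at 177.3° from the x-axis; with |EK| = 26.2, K = (-13.37, 28.42). The perpendicularity gives KD at right angles to EK, so KD runs at -92.70°; with |KD| = 29.7, D = (-14.77, -1.246). Then |TD| = |D − T| = 27.24.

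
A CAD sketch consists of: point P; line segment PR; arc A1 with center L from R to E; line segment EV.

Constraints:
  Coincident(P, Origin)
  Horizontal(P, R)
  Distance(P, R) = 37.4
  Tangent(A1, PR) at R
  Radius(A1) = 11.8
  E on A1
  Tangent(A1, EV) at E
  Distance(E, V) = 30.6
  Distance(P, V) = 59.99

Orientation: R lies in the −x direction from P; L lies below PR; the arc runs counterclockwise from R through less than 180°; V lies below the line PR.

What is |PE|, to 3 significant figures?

51.0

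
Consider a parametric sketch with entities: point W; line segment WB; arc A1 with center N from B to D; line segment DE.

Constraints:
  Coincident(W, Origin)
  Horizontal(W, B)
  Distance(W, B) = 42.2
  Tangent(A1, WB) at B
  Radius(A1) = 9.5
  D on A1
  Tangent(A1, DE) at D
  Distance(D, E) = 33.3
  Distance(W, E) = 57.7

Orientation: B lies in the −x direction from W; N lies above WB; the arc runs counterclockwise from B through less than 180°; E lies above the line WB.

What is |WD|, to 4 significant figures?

34.55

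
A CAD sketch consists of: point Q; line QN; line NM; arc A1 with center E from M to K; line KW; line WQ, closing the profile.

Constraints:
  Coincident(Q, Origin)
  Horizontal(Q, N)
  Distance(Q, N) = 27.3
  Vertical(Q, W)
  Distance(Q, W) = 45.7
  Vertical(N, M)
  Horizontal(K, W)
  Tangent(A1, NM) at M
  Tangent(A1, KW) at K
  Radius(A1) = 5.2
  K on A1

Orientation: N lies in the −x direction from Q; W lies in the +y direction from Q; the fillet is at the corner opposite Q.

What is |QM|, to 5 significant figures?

48.842

Q is at the origin; QN is horizontal with |QN| = 27.3 and N on the −x side, so N = (-27.300, 0.0000). Q and W share the same x with |QW| = 45.7 and W on the +y side, so W = (0.0000, 45.700). The virtual corner opposite Q is at (-27.300, 45.700). Since A1 is tangent to NM there, EM ⟂ NM and the tangent condition forces EK to be normal to KW, with radius 5.2, so the center E sits 5.2 in from both sides at E = (-22.100, 40.500). That places the tangent points at M = (-27.300, 40.500) on NM and K = (-22.100, 45.700) on KW. Then |QM| = |M − Q| = 48.842.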